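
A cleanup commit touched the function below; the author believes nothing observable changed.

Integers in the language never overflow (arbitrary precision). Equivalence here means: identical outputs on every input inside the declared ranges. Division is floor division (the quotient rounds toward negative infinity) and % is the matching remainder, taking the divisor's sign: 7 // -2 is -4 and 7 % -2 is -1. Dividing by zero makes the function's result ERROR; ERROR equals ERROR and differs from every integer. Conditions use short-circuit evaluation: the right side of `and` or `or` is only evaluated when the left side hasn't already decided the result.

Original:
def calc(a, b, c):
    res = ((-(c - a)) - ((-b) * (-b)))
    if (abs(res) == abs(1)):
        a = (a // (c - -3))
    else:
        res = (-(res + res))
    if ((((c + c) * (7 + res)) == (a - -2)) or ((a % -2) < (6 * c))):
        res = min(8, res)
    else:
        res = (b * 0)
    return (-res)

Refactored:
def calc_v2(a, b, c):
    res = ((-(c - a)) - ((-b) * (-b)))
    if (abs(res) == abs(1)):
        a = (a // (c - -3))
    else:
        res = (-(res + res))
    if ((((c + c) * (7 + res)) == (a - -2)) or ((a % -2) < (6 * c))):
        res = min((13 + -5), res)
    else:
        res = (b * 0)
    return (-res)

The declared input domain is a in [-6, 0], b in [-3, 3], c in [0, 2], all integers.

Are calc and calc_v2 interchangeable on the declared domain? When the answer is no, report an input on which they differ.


Comparing the listings, the differences include: constant usage differs, plus arithmetic usage differs.
Tracing a=-4, b=-1, c=1: calc: res = -6; (abs(res) == abs(1)) -> false; res = 12; ((((c + c) * (7 + res)) == (a - -2)) or ((a % -2) < (6 * c))) -> true; res = 8; return -8 | calc_v2: res = -6; (abs(res) == abs(1)) -> false; res = 12; ((((c + c) * (7 + res)) == (a - -2)) or ((a % -2) < (6 * c))) -> true; res = 8; return -8 — matching result -8.
Sweeping the whole domain (147 inputs) finds no disagreement.
verdict: equivalent


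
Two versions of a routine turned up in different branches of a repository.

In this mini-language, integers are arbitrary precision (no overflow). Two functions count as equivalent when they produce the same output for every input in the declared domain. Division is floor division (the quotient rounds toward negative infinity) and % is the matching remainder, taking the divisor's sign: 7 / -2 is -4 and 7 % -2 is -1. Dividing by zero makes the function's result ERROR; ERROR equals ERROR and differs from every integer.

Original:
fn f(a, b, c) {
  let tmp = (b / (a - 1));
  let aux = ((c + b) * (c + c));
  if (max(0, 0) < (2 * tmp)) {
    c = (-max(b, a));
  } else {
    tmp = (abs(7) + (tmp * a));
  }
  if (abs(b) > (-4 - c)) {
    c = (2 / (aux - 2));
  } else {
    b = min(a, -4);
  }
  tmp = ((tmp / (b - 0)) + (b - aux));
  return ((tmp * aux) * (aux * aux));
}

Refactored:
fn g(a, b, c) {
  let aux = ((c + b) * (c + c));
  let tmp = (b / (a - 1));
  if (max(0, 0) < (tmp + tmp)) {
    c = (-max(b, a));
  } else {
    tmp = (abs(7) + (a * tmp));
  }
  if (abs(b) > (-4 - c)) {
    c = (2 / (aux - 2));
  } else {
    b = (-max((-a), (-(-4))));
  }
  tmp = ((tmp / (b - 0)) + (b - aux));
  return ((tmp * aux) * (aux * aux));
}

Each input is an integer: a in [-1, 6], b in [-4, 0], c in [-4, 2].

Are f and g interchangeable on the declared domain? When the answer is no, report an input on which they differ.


The two versions differ — the changes include arithmetic usage differs; constant usage differs; min/max/abs usage differs.
Spot check at a=4, b=-3, c=-3 — f: tmp becomes -1; next aux becomes 36; next (max(0, 0) < (2 * tmp)) evaluates to false; next tmp becomes 3; next (abs(b) > (-4 - c)) evaluates to true; next c becomes 0; next tmp becomes -40; next final value -1866240. g: aux becomes 36; next tmp becomes -1; next (max(0, 0) < (tmp + tmp)) evaluates to false; next tmp becomes 3; next (abs(b) > (-4 - c)) evaluates to true; next c becomes 0; next tmp becomes -40; next final value -1866240. Both give -1866240.
Checked all 280 inputs in the declared domain: the outputs agree on every one.
verdict: equivalent


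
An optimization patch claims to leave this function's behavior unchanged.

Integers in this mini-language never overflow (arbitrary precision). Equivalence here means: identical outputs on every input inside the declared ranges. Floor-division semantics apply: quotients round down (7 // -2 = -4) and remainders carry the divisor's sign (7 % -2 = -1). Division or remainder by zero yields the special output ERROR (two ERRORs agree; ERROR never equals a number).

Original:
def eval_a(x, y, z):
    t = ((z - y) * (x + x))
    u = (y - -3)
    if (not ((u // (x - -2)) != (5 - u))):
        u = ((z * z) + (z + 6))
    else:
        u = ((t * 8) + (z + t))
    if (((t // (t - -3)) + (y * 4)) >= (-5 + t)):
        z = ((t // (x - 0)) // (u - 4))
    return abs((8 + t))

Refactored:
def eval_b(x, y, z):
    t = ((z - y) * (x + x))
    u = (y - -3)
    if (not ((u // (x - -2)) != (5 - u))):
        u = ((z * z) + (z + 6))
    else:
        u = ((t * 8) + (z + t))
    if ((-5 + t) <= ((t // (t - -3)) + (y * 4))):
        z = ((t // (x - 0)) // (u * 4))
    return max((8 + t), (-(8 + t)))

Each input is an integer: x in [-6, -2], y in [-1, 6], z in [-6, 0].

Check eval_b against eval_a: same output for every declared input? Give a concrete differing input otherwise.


These are not equivalent — on x=-6, y=0, z=0 the outputs split (8 vs ERROR).
eval_a: t becomes 0; next u becomes 3; next (not ((u // (x - -2)) != (5 - u))) evaluates to false; next u becomes 0; next (((t // (t - -3)) + (y * 4)) >= (-5 + t)) evaluates to true; next z becomes 0; next final value 8
eval_b: t becomes 0; next u becomes 3; next (not ((u // (x - -2)) != (5 - u))) evaluates to false; next u becomes 0; next ((-5 + t) <= ((t // (t - -3)) + (y * 4))) evaluates to true; next hits division by zero so the output is ERROR
verdict: not equivalent; witness: x=-6, y=0, z=0


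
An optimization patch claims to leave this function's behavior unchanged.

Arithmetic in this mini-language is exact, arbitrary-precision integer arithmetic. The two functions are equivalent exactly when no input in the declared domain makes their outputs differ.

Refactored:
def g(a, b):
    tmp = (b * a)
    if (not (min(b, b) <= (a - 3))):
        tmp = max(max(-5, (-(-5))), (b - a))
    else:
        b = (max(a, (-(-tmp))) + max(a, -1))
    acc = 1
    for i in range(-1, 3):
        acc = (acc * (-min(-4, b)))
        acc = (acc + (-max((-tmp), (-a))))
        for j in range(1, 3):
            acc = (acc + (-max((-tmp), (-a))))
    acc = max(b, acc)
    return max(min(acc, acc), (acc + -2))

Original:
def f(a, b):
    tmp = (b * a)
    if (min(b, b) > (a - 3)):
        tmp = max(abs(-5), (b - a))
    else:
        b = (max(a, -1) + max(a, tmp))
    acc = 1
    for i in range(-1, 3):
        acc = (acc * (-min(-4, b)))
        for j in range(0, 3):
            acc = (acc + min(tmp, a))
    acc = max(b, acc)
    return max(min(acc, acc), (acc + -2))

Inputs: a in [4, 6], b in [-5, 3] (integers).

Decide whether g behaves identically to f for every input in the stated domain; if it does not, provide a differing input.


Reading the diff, among the changes: arithmetic usage differs, plus loop structure differs, plus statement counts differ, plus constant usage differs, plus min/max/abs usage differs, plus comparison usage differs, plus boolean connective usage differs.
Spot check at a=4, b=-2 — f: tmp = -8; (min(b, b) > (a - 3)) -> false; b = 8; acc = 1; [i=-1]; acc = 4; [j=0]; acc = -4; [j=1]; acc = -12; [j=2]; acc = -20; [i=0]; acc = -80; [j=0]; acc = -88; [j=1]; acc = -96; [j=2]; acc = -104; [i=1]; acc = -416; [j=0]; acc = -424; [j=1]; acc = -432; [j=2]; acc = -440; [i=2]; acc = -1760; [j=0]; acc = -1768; [j=1]; acc = -1776; [j=2]; acc = -1784; acc = 8; return 8. g: tmp = -8; (not (min(b, b) <= (a - 3))) -> false; b = 8; acc = 1; [i=-1]; acc = 4; acc = -4; [j=1]; acc = -12; [j=2]; acc = -20; [i=0]; acc = -80; acc = -88; [j=1]; acc = -96; [j=2]; acc = -104; [i=1]; acc = -416; acc = -424; [j=1]; acc = -432; [j=2]; acc = -440; [i=2]; acc = -1760; acc = -1768; [j=1]; acc = -1776; [j=2]; acc = -1784; acc = 8; return 8. Both give 8.
Checked all 27 inputs in the declared domain: the outputs agree on every one.
verdict: equivalent


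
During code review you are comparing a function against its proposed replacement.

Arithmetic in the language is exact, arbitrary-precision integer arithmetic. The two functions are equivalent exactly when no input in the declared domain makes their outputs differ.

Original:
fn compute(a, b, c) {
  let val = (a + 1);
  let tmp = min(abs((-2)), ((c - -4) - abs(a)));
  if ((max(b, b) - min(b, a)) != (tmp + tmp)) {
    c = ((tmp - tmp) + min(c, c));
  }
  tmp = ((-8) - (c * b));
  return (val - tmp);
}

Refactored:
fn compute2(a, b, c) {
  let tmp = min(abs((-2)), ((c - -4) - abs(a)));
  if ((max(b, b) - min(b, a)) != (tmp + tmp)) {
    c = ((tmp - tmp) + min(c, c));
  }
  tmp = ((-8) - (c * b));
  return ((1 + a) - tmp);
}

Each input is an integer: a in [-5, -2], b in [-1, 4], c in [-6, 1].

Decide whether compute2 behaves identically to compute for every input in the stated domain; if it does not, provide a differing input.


The two versions differ — the changes include local variable names differ; statement counts differ.
As a probe, take a=-3, b=4, c=-4: compute runs val := -2 | tmp := -3 | ((max(b, b) - min(b, a)) != (tmp + tmp)): true | c := -4 | tmp := 8 | result -10; compute2 runs tmp := -3 | ((max(b, b) - min(b, a)) != (tmp + tmp)): true | c := -4 | tmp := 8 | result -10; both end at -10.
Checked all 192 inputs in the declared domain: the outputs agree on every one.
verdict: equivalent


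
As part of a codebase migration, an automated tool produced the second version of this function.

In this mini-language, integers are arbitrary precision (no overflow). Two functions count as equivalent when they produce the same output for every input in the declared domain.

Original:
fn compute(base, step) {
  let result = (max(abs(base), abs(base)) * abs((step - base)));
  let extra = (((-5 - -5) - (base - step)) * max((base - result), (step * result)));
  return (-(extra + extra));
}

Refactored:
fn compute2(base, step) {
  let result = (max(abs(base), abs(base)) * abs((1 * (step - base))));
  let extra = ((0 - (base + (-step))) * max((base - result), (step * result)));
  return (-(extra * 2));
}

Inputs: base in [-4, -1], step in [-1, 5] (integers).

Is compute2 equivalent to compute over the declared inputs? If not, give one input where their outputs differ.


Changes here: arithmetic usage differs, constant usage differs; the full 28-point sweep finds no disagreement.
verdict: equivalent


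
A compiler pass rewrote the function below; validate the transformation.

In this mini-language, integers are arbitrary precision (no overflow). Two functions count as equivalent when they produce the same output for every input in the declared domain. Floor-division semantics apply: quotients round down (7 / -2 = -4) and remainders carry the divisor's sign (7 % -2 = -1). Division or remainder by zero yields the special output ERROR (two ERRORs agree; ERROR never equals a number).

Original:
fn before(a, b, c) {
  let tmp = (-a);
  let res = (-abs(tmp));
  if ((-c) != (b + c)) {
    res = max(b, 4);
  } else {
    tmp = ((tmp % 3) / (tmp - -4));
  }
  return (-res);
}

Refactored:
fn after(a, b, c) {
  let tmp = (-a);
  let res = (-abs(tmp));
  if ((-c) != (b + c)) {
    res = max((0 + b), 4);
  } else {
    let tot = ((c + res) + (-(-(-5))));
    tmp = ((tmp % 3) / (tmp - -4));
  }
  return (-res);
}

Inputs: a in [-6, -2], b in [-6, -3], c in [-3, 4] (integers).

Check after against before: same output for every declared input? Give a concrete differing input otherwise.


Changes here: statement counts differ; and constant usage differs; and arithmetic usage differs; and local variable names differ; the full 160-point sweep finds no disagreement.
verdict: equivalent


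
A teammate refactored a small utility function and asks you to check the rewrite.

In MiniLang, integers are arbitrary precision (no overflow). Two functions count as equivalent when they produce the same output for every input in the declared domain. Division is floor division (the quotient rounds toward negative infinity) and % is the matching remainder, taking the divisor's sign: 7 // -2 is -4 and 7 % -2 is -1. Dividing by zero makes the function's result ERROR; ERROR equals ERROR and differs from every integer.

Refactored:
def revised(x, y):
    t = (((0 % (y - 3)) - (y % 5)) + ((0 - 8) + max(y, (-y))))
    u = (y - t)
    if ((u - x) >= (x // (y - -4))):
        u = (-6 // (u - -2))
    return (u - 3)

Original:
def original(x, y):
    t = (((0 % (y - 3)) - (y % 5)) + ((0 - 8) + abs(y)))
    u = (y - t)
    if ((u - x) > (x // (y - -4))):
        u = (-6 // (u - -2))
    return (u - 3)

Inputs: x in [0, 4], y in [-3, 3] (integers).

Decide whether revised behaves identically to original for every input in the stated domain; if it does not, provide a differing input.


Try x=2, y=-3.
original: t = -7; u = 4; ((u - x) > (x // (y - -4))) -> false; return 1
revised: t = -7; u = 4; ((u - x) >= (x // (y - -4))) -> true; u = -1; return -4
1 != -4, so the rewrite changes behavior.
verdict: not equivalent; witness: x=2, y=-3


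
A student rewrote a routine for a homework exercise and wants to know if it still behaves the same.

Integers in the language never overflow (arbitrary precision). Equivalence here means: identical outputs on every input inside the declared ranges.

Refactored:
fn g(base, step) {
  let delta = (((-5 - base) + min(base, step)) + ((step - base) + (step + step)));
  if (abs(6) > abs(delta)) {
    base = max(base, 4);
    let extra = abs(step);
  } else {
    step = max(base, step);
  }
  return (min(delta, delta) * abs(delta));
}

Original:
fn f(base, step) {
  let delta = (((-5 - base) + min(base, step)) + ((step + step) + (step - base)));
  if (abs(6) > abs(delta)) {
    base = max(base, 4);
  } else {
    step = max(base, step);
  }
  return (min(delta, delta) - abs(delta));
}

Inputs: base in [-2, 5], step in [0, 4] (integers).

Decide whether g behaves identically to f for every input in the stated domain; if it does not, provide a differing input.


There is a counterexample at base=-2, step=0: -6 on one side, -9 on the other.
f: delta = -3; (abs(6) > abs(delta)) -> true; base = 4; return -6
g: delta = -3; (abs(6) > abs(delta)) -> true; base = 4; extra = 0; return -9
verdict: not equivalent; witness: base=-2, step=0


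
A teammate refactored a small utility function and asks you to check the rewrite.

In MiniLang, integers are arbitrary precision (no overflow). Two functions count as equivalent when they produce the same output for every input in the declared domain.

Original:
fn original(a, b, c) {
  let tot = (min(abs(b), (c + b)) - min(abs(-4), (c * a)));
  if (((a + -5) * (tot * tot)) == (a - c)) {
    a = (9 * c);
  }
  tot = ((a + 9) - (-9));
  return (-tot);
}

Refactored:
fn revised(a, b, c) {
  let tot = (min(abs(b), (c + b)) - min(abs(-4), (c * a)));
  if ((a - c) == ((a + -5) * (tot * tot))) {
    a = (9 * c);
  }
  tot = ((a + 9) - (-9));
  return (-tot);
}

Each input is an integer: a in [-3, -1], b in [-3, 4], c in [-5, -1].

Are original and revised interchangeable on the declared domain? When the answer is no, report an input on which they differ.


Reading the diff, among the changes: same computation, different form.
Tracing a=-1, b=1, c=-2: original: tot=-3, then (((a + -5) * (tot * tot)) == (a - c)) is false, then tot=17, then returns -17 | revised: tot=-3, then ((a - c) == ((a + -5) * (tot * tot))) is false, then tot=17, then returns -17 — matching result -17.
Across all 120 domain points the two functions coincide.
verdict: equivalent


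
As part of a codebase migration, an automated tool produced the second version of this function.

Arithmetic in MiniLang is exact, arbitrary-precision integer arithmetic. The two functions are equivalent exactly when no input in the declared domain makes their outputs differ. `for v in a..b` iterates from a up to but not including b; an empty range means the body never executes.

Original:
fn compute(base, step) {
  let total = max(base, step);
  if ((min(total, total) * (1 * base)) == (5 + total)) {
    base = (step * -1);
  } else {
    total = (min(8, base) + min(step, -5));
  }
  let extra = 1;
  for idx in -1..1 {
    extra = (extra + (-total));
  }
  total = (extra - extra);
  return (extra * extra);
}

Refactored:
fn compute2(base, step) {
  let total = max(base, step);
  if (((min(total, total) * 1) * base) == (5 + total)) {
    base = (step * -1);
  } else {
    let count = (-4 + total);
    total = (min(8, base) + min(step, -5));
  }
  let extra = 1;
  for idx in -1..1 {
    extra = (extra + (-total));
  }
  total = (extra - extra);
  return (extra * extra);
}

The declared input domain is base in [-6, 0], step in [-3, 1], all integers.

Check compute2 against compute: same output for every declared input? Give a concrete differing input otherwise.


Although statement counts differ; local variable names differ; constant usage differs; arithmetic usage differs, 35/35 inputs agree.
verdict: equivalent


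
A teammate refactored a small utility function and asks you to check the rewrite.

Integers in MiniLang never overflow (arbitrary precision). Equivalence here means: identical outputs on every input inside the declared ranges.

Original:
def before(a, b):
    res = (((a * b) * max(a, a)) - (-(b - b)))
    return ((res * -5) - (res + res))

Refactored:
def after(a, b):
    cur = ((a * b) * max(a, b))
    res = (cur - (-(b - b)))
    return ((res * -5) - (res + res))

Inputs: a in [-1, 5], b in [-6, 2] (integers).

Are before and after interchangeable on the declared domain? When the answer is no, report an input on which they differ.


Not equivalent: a=-1, b=1 separates them (-7 vs 7).
before: res = 1; return -7
after: cur = -1; res = -1; return 7
verdict: not equivalent; witness: a=-1, b=1


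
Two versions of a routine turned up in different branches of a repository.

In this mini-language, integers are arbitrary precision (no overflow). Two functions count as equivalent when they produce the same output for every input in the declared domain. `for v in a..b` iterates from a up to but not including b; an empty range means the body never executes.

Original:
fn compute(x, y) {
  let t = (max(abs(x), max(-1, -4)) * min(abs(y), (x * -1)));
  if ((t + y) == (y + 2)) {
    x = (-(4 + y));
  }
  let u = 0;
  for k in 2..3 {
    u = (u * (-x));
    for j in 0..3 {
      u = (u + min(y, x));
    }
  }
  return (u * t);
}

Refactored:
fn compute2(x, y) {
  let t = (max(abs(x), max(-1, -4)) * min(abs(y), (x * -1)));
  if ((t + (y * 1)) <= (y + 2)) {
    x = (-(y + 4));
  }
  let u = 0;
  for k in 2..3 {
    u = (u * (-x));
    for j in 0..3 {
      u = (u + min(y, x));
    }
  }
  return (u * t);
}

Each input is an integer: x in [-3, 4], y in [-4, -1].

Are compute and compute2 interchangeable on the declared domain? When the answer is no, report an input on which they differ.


Consider the input x=-1, y=-1.
compute: t becomes 1; next ((t + y) == (y + 2)) evaluates to false; next u becomes 0; next at k=2:; next u becomes 0; next at j=0:; next u becomes -1; next at j=1:; next u becomes -2; next at j=2:; next u becomes -3; next final value -3
compute2: t becomes 1; next ((t + (y * 1)) <= (y + 2)) evaluates to true; next x becomes -3; next u becomes 0; next at k=2:; next u becomes 0; next at j=0:; next u becomes -3; next at j=1:; next u becomes -6; next at j=2:; next u becomes -9; next final value -9
-3 and -9 differ, so these are not the same function on this domain.
verdict: not equivalent; witness: x=-1, y=-1


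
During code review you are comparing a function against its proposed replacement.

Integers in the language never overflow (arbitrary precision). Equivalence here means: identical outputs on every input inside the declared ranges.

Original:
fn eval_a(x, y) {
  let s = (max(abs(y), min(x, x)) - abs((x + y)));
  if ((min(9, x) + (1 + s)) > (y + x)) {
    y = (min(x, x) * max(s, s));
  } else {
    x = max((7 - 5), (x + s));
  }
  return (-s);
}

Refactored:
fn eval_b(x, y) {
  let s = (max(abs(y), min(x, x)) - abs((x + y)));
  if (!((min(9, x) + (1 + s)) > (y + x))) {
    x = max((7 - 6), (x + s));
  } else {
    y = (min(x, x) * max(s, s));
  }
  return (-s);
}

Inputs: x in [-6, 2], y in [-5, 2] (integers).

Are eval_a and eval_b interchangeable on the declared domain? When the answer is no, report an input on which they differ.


Equivalent. The edit looks behavioral (`5` became `6`), but over these ranges it never changes the outcome.
Sweeping the whole domain (72 inputs) finds no disagreement.
Tracing x=-6, y=-5: eval_a: s = -6; ((min(9, x) + (1 + s)) > (y + x)) -> false; x = 2; return 6 | eval_b: s = -6; (!((min(9, x) + (1 + s)) > (y + x))) -> true; x = 1; return 6 — matching result 6.
verdict: equivalent


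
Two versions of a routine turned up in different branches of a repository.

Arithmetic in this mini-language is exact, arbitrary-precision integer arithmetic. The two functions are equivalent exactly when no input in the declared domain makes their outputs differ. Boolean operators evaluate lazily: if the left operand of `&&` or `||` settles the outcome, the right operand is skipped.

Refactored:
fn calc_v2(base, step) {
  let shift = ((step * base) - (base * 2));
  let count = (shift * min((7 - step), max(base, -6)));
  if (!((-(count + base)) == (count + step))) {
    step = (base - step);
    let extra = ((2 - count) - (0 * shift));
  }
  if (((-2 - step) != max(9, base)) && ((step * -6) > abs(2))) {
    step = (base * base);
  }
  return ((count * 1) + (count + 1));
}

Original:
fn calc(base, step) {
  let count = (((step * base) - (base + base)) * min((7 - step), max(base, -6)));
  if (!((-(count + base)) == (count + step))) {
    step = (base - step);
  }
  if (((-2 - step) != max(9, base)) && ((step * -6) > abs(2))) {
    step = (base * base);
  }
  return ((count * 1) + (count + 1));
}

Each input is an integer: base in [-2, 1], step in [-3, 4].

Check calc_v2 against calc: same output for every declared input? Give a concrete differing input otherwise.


Although constant usage differs, local variable names differ, statement counts differ, arithmetic usage differs, 32/32 inputs agree.
verdict: equivalent


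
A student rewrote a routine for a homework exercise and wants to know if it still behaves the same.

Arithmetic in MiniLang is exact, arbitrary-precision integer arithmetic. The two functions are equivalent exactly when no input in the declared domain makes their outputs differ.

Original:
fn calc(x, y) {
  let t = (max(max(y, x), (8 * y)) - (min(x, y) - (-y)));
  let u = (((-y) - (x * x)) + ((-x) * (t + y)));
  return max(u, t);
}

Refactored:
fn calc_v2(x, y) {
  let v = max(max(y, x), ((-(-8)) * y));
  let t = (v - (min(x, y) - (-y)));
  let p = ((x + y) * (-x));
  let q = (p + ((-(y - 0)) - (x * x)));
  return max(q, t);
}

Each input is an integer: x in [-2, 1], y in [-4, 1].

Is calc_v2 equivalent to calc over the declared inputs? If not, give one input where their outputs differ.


Try x=-2, y=1.
calc: t=9, then u=15, then returns 15
calc_v2: v=8, then t=9, then p=-2, then q=-7, then returns 9
15 and 9 differ, so these are not the same function on this domain.
verdict: not equivalent; witness: x=-2, y=1


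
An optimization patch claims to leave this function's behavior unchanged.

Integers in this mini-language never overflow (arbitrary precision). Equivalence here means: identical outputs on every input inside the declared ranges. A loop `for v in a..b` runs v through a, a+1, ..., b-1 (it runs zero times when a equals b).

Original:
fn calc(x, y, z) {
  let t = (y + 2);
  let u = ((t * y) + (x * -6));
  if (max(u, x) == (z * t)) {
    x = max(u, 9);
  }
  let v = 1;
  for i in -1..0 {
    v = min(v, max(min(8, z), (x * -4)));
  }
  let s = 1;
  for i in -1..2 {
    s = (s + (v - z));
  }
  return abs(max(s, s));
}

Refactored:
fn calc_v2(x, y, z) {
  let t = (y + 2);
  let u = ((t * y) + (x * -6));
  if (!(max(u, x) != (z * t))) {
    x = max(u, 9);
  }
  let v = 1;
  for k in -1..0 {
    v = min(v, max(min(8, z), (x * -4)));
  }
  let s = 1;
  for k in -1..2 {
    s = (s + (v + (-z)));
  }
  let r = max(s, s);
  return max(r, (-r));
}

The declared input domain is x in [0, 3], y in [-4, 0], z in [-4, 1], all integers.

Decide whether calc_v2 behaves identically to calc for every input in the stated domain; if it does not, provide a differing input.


Behavior is preserved: although boolean connective usage differs, and min/max/abs usage differs, and statement counts differ, and arithmetic usage differs, and local variable names differ, and comparison usage differs, the outputs never diverge.
Spot check at x=2, y=-1, z=-2 — calc: t becomes 1; next u becomes -13; next (max(u, x) == (z * t)) evaluates to false; next v becomes 1; next at i=-1:; next v becomes -2; next s becomes 1; next at i=-1:; next s becomes 1; next at i=0:; next s becomes 1; next at i=1:; next s becomes 1; next final value 1. calc_v2: t becomes 1; next u becomes -13; next (!(max(u, x) != (z * t))) evaluates to false; next v becomes 1; next at k=-1:; next v becomes -2; next s becomes 1; next at k=-1:; next s becomes 1; next at k=0:; next s becomes 1; next at k=1:; next s becomes 1; next r becomes 1; next final value 1. Both give 1.
Across all 120 domain points the two functions coincide.
verdict: equivalent


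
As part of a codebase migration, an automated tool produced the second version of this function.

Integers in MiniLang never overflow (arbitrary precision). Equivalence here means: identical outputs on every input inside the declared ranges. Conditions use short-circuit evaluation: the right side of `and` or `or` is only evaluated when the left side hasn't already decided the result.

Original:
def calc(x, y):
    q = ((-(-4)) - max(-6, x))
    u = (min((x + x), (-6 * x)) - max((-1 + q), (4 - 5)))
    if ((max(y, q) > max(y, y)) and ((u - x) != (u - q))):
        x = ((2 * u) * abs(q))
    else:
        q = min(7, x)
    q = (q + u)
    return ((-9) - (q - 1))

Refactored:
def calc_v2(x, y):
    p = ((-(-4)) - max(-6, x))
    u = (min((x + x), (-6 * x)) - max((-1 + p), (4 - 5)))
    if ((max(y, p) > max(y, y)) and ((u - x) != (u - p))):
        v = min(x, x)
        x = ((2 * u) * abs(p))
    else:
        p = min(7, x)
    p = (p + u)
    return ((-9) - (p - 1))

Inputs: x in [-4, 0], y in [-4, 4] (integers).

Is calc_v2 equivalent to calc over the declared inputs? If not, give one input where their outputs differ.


Changes here: local variable names differ; and statement counts differ; and min/max/abs usage differs; the full 45-point sweep finds no disagreement.
verdict: equivalent


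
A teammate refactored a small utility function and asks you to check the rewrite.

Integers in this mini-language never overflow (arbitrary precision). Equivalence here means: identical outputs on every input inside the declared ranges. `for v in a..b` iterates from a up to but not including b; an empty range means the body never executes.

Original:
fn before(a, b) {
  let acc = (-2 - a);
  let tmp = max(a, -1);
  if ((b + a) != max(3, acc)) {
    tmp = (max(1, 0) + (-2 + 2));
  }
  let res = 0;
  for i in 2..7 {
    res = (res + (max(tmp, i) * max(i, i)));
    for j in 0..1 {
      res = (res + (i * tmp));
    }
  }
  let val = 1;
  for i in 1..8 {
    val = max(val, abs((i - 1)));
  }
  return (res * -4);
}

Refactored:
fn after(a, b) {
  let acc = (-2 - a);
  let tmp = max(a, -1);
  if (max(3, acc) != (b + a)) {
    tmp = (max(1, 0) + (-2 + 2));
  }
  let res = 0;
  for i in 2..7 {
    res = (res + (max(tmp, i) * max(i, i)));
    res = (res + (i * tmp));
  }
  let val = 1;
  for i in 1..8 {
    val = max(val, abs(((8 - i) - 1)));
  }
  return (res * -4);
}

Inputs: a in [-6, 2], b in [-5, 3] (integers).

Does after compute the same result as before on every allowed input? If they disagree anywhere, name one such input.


Reading the diff, among the changes: constant usage differs; loop structure differs; local variable names differ; statement counts differ; arithmetic usage differs.
As a probe, take a=-3, b=1: before runs acc=1, then tmp=-1, then ((b + a) != max(3, acc)) is true, then tmp=1, then res=0, then (i=2), then res=4, then (j=0), then res=6, then (i=3), then res=15, then (j=0), then res=18, then (i=4), then res=34, then (j=0), then res=38, then (i=5), then res=63, then (j=0), then res=68, then (i=6), then res=104, then (j=0), then res=110, then val=1, then (i=1), then val=1, then (i=2), then val=1, then (i=3), then val=2, then (i=4), then val=3, then (i=5), then val=4, then (i=6), then val=5, then (i=7), then val=6, then returns -440; after runs acc=1, then tmp=-1, then (max(3, acc) != (b + a)) is true, then tmp=1, then res=0, then (i=2), then res=4, then res=6, then (i=3), then res=15, then res=18, then (i=4), then res=34, then res=38, then (i=5), then res=63, then res=68, then (i=6), then res=104, then res=110, then val=1, then (i=1), then val=6, then (i=2), then val=6, then (i=3), then val=6, then (i=4), then val=6, then (i=5), then val=6, then (i=6), then val=6, then (i=7), then val=6, then returns -440; both end at -440.
Sweeping the whole domain (81 inputs) finds no disagreement.
verdict: equivalent


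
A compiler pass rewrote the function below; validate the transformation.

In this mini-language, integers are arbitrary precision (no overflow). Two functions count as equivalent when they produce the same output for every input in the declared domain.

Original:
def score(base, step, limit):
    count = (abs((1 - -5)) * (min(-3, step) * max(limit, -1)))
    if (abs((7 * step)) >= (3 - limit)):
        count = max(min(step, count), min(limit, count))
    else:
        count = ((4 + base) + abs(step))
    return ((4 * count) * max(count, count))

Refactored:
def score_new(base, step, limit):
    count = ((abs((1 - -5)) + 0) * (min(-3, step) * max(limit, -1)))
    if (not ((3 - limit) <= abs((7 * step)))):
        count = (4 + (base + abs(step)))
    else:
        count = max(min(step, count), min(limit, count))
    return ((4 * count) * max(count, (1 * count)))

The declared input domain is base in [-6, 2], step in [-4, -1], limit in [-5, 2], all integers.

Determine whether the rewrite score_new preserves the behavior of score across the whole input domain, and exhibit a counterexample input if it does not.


The two versions differ — the changes include arithmetic usage differs; and boolean connective usage differs; and comparison usage differs; and constant usage differs.
One worked example (base=-5, step=-2, limit=-3) — score: count := 18 | (abs((7 * step)) >= (3 - limit)): true | count := -2 | result 16; score_new: count := 18 | (not ((3 - limit) <= abs((7 * step)))): false | count := -2 | result 16; agreement on 16.
Sweeping the whole domain (288 inputs) finds no disagreement.
verdict: equivalent


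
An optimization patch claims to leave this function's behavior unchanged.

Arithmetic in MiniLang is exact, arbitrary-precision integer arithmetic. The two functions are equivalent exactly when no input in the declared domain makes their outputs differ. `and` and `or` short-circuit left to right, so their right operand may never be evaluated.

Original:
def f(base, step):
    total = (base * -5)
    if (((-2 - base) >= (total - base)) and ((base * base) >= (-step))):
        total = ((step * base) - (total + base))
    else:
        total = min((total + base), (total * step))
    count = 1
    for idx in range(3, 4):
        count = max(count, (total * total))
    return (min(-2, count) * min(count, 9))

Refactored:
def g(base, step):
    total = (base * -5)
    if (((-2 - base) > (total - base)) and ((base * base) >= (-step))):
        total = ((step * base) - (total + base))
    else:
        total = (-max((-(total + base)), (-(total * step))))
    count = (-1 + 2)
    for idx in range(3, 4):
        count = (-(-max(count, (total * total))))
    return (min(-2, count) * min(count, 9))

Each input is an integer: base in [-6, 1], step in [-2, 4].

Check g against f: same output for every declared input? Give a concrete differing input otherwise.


Equivalent. The one real change (`((-2 - base) >= (total - base))` became `((-2 - base) > (total - base))`) has no effect anywhere in the declared ranges.
Sweeping the whole domain (56 inputs) finds no disagreement.
Spot check at base=-4, step=2 — f: total = 20; (((-2 - base) >= (total - base)) and ((base * base) >= (-step))) -> false; total = 16; count = 1; [idx=3]; count = 256; return -18. g: total = 20; (((-2 - base) > (total - base)) and ((base * base) >= (-step))) -> false; total = 16; count = 1; [idx=3]; count = 256; return -18. Both give -18.
verdict: equivalent


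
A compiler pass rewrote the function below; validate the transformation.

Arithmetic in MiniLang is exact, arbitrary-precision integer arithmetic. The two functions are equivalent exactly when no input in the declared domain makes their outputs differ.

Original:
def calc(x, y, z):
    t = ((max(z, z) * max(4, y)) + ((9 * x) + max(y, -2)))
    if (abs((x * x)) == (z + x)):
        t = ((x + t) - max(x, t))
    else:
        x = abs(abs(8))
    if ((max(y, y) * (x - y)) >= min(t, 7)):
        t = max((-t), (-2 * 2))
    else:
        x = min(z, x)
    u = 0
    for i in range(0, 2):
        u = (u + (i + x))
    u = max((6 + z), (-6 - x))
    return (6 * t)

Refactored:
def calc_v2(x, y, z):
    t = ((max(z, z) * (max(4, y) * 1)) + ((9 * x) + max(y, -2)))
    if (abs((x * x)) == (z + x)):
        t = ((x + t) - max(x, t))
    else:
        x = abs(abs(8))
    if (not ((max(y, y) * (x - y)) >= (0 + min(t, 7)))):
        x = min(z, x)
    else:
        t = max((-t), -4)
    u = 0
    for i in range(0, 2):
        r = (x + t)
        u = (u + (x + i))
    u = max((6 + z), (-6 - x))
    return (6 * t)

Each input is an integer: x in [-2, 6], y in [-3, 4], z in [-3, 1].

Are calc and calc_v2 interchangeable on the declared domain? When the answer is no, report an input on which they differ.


The two versions differ — the changes include constant usage differs; also statement counts differ; also local variable names differ; also arithmetic usage differs; also boolean connective usage differs.
As a probe, take x=-1, y=1, z=0: calc runs t := -8 | (abs((x * x)) == (z + x)): false | x := 8 | ((max(y, y) * (x - y)) >= min(t, 7)): true | t := 8 | u := 0 | iter i=0: | u := 8 | iter i=1: | u := 17 | u := 6 | result 48; calc_v2 runs t := -8 | (abs((x * x)) == (z + x)): false | x := 8 | (not ((max(y, y) * (x - y)) >= (0 + min(t, 7)))): false | t := 8 | u := 0 | iter i=0: | r := 16 | u := 8 | iter i=1: | r := 16 | u := 17 | u := 6 | result 48; both end at 48.
Every one of the 360 inputs gives matching results.
verdict: equivalent


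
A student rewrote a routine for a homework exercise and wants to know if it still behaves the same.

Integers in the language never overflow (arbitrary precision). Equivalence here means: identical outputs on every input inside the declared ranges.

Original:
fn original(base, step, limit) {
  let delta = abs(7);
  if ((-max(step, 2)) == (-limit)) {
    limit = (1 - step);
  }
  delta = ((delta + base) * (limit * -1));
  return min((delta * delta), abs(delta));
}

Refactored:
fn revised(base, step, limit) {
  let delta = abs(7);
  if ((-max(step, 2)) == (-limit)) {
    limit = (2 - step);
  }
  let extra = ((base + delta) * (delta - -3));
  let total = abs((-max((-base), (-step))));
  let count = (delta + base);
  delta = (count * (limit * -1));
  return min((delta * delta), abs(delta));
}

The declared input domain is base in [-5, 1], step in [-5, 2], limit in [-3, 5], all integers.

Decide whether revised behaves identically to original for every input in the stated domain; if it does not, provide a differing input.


Input base=-5, step=-5, limit=2: 12 from original versus 14 from revised.
verdict: not equivalent; witness: base=-5, step=-5, limit=2


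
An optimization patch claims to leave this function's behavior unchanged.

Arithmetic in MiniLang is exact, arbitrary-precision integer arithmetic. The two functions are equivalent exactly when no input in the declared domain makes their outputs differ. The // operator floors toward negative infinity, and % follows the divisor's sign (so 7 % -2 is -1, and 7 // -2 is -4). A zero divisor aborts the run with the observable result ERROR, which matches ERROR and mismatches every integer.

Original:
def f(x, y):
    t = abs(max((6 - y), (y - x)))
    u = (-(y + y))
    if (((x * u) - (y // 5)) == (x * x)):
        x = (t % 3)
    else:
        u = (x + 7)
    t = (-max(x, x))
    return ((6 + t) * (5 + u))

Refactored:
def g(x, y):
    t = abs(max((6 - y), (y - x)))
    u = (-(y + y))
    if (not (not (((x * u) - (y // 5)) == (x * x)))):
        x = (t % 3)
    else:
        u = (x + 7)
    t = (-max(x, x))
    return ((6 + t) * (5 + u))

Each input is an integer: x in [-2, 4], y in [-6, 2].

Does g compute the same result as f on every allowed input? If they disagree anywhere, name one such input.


Reading the diff, among the changes: boolean connective usage differs.
Spot check at x=0, y=-2 — f: t becomes 8; next u becomes 4; next (((x * u) - (y // 5)) == (x * x)) evaluates to false; next u becomes 7; next t becomes 0; next final value 72. g: t becomes 8; next u becomes 4; next (not (not (((x * u) - (y // 5)) == (x * x)))) evaluates to false; next u becomes 7; next t becomes 0; next final value 72. Both give 72.
Every one of the 63 inputs gives matching results.
verdict: equivalent


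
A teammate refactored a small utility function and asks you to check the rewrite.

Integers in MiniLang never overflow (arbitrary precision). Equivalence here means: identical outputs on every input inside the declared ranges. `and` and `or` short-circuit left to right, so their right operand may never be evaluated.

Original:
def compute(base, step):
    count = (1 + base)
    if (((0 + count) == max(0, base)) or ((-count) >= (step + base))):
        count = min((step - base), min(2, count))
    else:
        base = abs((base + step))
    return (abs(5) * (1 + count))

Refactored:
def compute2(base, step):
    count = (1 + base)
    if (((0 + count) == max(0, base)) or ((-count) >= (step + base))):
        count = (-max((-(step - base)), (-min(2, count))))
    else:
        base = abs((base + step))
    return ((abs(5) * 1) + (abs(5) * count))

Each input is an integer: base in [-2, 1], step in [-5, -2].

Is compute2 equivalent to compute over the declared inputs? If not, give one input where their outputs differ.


Although min/max/abs usage differs, arithmetic usage differs, constant usage differs, 16/16 inputs agree.
verdict: equivalent


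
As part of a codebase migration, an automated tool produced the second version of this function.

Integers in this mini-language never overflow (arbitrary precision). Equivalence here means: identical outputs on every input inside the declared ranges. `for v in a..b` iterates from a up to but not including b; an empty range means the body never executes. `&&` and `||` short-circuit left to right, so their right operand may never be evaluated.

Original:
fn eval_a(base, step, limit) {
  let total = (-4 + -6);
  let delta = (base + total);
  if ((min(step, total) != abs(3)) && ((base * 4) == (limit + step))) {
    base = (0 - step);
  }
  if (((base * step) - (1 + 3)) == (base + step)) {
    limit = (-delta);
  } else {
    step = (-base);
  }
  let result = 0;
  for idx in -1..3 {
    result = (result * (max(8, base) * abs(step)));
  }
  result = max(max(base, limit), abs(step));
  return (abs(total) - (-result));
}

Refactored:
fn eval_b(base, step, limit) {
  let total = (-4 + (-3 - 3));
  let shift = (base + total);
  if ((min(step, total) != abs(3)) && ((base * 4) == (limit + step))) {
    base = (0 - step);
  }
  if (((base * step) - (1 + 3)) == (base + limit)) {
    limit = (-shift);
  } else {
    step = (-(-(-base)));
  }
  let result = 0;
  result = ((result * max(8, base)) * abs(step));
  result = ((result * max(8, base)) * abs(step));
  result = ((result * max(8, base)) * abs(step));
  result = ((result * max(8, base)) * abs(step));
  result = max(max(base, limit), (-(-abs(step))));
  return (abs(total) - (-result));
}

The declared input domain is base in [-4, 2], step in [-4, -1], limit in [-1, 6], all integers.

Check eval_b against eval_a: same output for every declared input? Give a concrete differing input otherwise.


base=-4, step=-1, limit=4 yields 14 from eval_a but 24 from eval_b.
verdict: not equivalent; witness: base=-4, step=-1, limit=4
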